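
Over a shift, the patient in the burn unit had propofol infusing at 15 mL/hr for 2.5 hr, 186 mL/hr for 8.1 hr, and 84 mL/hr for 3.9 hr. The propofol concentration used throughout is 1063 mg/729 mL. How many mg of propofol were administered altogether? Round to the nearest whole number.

Concentration = 1063 mg ÷ 729 mL = 1.458162 mg/mL
Stage 1: 15 mL/hr × 2.5 hr = 37.5 mL → 37.5 mL × 1.458162 mg/mL = 54.68107 mg
Stage 2: 186 mL/hr × 8.1 hr = 1506.6 mL → 1506.6 mL × 1.458162 mg/mL = 2196.867 mg
Stage 3: 84 mL/hr × 3.9 hr = 327.6 mL → 327.6 mL × 1.458162 mg/mL = 477.6938 mg
Total = 54.68107 + 2196.867 + 477.6938 = 2729.242 mg

2729 mg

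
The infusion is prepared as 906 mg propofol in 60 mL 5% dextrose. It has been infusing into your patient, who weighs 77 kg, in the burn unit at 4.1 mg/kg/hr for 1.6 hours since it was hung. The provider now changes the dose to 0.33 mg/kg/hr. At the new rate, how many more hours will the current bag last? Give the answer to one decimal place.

Initial rate:
Dose = 4.1 mg/kg/hr × 77 kg = 315.7 mg/hr
Concentration = 906 mg ÷ 60 mL = 15.1 mg/mL
Rate = 315.7 mg/hr ÷ 15.1 mg/mL = 20.90728 mL/hr
Volume infused so far = 20.90728 mL/hr × 1.6 hr = 33.45166 mL
Volume remaining = 60 − 33.45166 = 26.54834 mL
New rate:
Dose = 0.33 mg/kg/hr × 77 kg = 25.41 mg/hr
Rate = 25.41 mg/hr ÷ 15.1 mg/mL = 1.682781 mL/hr
Time remaining = 26.54834 mL ÷ 1.682781 mL/hr = 15.77647 hr

15.8 hours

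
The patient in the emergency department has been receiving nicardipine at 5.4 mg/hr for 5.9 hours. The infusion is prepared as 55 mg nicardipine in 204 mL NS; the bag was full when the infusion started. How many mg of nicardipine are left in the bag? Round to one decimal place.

Concentration = 55 mg ÷ 204 mL = 0.2696078 mg/mL
Rate = 5.4 mg/hr ÷ 0.2696078 mg/mL = 20.02909 mL/hr
Volume infused = 20.02909 mL/hr × 5.9 hr = 118.1716 mL
Volume remaining = 204 − 118.1716 = 85.82836 mL
Drug remaining = 85.82836 mL × 0.2696078 mg/mL = 23.14 mg

23.1 mg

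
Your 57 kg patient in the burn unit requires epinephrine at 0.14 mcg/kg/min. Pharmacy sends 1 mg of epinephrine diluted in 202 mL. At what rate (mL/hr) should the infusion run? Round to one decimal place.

Dose = 0.14 mcg/kg/min × 57 kg = 7.98 mcg/min
7.98 mcg/min × 60 min/hr = 478.8 mcg/hr
Concentration = 1 mg ÷ 202 mL = 0.004950495 mg/mL = 4.950495 mcg/mL
Rate = 478.8 mcg/hr ÷ 4.950495 mcg/mL = 96.7176 mL/hr

96.7 mL/hr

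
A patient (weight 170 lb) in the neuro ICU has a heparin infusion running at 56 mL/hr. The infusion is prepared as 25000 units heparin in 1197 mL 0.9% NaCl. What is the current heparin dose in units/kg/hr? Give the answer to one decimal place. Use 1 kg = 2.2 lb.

15.1 units/kg/hr

Weight = 170 lb ÷ 2.2 lb/kg = 77.27273 kg
Concentration = 25000 units ÷ 1197 mL = 20.88555 units/mL
Drug rate = 56 mL/hr × 20.88555 units/mL = 1169.591 units/hr
1169.591 units/hr ÷ 77.27273 kg = 15.13588 units/kg/hr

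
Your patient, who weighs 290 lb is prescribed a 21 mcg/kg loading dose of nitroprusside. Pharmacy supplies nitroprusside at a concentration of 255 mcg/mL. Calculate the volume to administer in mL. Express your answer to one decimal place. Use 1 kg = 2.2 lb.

Weight = 290 lb ÷ 2.2 lb/kg = 131.8182 kg
Dose = 21 mcg/kg × 131.8182 kg = 2768.182 mcg
Volume = 2768.182 mcg ÷ 255 mcg/mL = 10.85561 mL

10.9 mL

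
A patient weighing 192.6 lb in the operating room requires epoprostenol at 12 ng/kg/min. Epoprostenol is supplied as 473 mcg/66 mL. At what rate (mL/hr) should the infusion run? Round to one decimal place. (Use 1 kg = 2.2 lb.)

Weight = 192.6 lb ÷ 2.2 lb/kg = 87.54545 kg
Dose = 12 ng/kg/min × 87.54545 kg = 1050.545 ng/min
1050.545 ng/min × 60 min/hr = 63032.73 ng/hr
Concentration = 473 mcg ÷ 66 mL = 7.166667 mcg/mL = 7166.667 ng/mL
Rate = 63032.73 ng/hr ÷ 7166.667 ng/mL = 8.795264 mL/hr

8.8 mL/hr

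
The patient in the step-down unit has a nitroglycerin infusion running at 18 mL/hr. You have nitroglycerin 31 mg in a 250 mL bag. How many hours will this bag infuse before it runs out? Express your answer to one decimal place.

Duration = 250 mL ÷ 18 mL/hr = 13.88889 hr

13.9 hours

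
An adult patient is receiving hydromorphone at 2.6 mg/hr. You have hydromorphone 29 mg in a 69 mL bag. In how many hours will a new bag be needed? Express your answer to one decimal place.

11.2 hours

Concentration = 29 mg ÷ 69 mL = 0.4202899 mg/mL
Rate = 2.6 mg/hr ÷ 0.4202899 mg/mL = 6.186207 mL/hr
Duration = 69 mL ÷ 6.186207 mL/hr = 11.15385 hr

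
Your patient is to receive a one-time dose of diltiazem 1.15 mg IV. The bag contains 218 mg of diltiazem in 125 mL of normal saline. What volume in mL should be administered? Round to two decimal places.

0.66 mL

Concentration = 218 mg ÷ 125 mL = 1.744 mg/mL
Volume = 1.15 mg ÷ 1.744 mg/mL = 0.6594037 mL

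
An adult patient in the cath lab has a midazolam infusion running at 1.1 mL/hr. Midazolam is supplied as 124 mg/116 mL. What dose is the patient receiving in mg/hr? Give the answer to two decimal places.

Concentration = 124 mg ÷ 116 mL = 1.068966 mg/mL
Drug rate = 1.1 mL/hr × 1.068966 mg/mL = 1.175862 mg/hr

1.18 mg/hr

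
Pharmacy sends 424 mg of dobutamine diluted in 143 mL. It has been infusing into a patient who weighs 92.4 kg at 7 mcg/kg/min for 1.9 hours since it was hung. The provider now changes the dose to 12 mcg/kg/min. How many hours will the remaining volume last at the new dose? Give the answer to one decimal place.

5.3 hours

Initial rate:
Dose = 7 mcg/kg/min × 92.4 kg = 646.8 mcg/min
646.8 mcg/min × 60 min/hr = 38808 mcg/hr
Concentration = 424 mg ÷ 143 mL = 2.965035 mg/mL = 2965.035 mcg/mL
Rate = 38808 mcg/hr ÷ 2965.035 mcg/mL = 13.08855 mL/hr
Volume infused so far = 13.08855 mL/hr × 1.9 hr = 24.86824 mL
Volume remaining = 143 − 24.86824 = 118.1318 mL
New rate:
Dose = 12 mcg/kg/min × 92.4 kg = 1108.8 mcg/min
1108.8 mcg/min × 60 min/hr = 66528 mcg/hr
Rate = 66528 mcg/hr ÷ 2965.035 mcg/mL = 22.43751 mL/hr
Time remaining = 118.1318 mL ÷ 22.43751 mL/hr = 5.264923 hr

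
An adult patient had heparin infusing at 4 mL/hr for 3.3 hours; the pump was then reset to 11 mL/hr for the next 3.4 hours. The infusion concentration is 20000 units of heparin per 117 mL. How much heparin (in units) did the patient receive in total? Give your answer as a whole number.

Concentration = 20000 units ÷ 117 mL = 170.9402 units/mL
Stage 1: 4 mL/hr × 3.3 hr = 13.2 mL → 13.2 mL × 170.9402 units/mL = 2256.41 units
Stage 2: 11 mL/hr × 3.4 hr = 37.4 mL → 37.4 mL × 170.9402 units/mL = 6393.162 units
Total = 2256.41 + 6393.162 = 8649.573 units

8650 units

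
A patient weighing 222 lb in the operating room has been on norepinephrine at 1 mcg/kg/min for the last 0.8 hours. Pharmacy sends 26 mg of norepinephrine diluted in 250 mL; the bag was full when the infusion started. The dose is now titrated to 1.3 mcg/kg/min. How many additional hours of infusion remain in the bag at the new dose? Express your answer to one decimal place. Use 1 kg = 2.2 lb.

2.7 hours

Initial rate:
Weight = 222 lb ÷ 2.2 lb/kg = 100.9091 kg
Dose = 1 mcg/kg/min × 100.9091 kg = 100.9091 mcg/min
100.9091 mcg/min × 60 min/hr = 6054.545 mcg/hr
Concentration = 26 mg ÷ 250 mL = 0.104 mg/mL = 104 mcg/mL
Rate = 6054.545 mcg/hr ÷ 104 mcg/mL = 58.21678 mL/hr
Volume infused so far = 58.21678 mL/hr × 0.8 hr = 46.57343 mL
Volume remaining = 250 − 46.57343 = 203.4266 mL
New rate:
Dose = 1.3 mcg/kg/min × 100.9091 kg = 131.1818 mcg/min
131.1818 mcg/min × 60 min/hr = 7870.909 mcg/hr
Rate = 7870.909 mcg/hr ÷ 104 mcg/mL = 75.68182 mL/hr
Time remaining = 203.4266 mL ÷ 75.68182 mL/hr = 2.687919 hr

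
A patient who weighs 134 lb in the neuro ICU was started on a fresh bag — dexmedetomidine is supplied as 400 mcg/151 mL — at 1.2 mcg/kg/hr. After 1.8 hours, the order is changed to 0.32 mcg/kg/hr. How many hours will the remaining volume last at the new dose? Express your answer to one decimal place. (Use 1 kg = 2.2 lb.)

Initial rate:
Weight = 134 lb ÷ 2.2 lb/kg = 60.90909 kg
Dose = 1.2 mcg/kg/hr × 60.90909 kg = 73.09091 mcg/hr
Concentration = 400 mcg ÷ 151 mL = 2.649007 mcg/mL
Rate = 73.09091 mcg/hr ÷ 2.649007 mcg/mL = 27.59182 mL/hr
Volume infused so far = 27.59182 mL/hr × 1.8 hr = 49.66527 mL
Volume remaining = 151 − 49.66527 = 101.3347 mL
New rate:
Dose = 0.32 mcg/kg/hr × 60.90909 kg = 19.49091 mcg/hr
Rate = 19.49091 mcg/hr ÷ 2.649007 mcg/mL = 7.357818 mL/hr
Time remaining = 101.3347 mL ÷ 7.357818 mL/hr = 13.77239 hr

13.8 hours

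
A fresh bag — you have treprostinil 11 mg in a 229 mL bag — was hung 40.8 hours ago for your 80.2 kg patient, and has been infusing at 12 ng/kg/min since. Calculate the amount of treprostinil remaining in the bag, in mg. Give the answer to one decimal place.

8.6 mg

Dose = 12 ng/kg/min × 80.2 kg = 962.4 ng/min
962.4 ng/min × 60 min/hr = 57744 ng/hr
Concentration = 11 mg ÷ 229 mL = 0.04803493 mg/mL = 48034.93 ng/mL
Rate = 57744 ng/hr ÷ 48034.93 ng/mL = 1.202125 mL/hr
Volume infused = 1.202125 mL/hr × 40.8 hr = 49.0467 mL
Volume remaining = 229 − 49.0467 = 179.9533 mL
Drug remaining = 179.9533 mL × 48034.93 ng/mL = 8644045 ng = 8.644045 mg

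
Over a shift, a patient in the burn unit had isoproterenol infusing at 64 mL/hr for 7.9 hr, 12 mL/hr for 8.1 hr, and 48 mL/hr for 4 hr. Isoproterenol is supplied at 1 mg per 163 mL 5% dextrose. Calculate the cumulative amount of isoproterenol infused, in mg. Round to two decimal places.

Concentration = 1 mg ÷ 163 mL = 0.006134969 mg/mL
Stage 1: 64 mL/hr × 7.9 hr = 505.6 mL → 505.6 mL × 0.006134969 mg/mL = 3.10184 mg
Stage 2: 12 mL/hr × 8.1 hr = 97.2 mL → 97.2 mL × 0.006134969 mg/mL = 0.596319 mg
Stage 3: 48 mL/hr × 4 hr = 192 mL → 192 mL × 0.006134969 mg/mL = 1.177914 mg
Total = 3.10184 + 0.596319 + 1.177914 = 4.876074 mg

4.88 mg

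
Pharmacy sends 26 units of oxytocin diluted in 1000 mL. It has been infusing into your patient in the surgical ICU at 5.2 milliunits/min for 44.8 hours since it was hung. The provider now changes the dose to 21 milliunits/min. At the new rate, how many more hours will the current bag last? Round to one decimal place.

9.5 hours

Initial rate:
5.2 milliunits/min × 60 min/hr = 312 milliunits/hr
Concentration = 26 units ÷ 1000 mL = 0.026 units/mL = 26 milliunits/mL
Rate = 312 milliunits/hr ÷ 26 milliunits/mL = 12 mL/hr
Volume infused so far = 12 mL/hr × 44.8 hr = 537.6 mL
Volume remaining = 1000 − 537.6 = 462.4 mL
New rate:
21 milliunits/min × 60 min/hr = 1260 milliunits/hr
Rate = 1260 milliunits/hr ÷ 26 milliunits/mL = 48.46154 mL/hr
Time remaining = 462.4 mL ÷ 48.46154 mL/hr = 9.541587 hr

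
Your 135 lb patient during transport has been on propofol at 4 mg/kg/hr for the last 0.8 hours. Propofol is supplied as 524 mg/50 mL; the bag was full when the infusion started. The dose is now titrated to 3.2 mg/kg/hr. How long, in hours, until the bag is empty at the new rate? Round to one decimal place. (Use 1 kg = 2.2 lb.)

1.7 hours

Initial rate:
Weight = 135 lb ÷ 2.2 lb/kg = 61.36364 kg
Dose = 4 mg/kg/hr × 61.36364 kg = 245.4545 mg/hr
Concentration = 524 mg ÷ 50 mL = 10.48 mg/mL
Rate = 245.4545 mg/hr ÷ 10.48 mg/mL = 23.42124 mL/hr
Volume infused so far = 23.42124 mL/hr × 0.8 hr = 18.73699 mL
Volume remaining = 50 − 18.73699 = 31.26301 mL
New rate:
Dose = 3.2 mg/kg/hr × 61.36364 kg = 196.3636 mg/hr
Rate = 196.3636 mg/hr ÷ 10.48 mg/mL = 18.73699 mL/hr
Time remaining = 31.26301 mL ÷ 18.73699 mL/hr = 1.668519 hr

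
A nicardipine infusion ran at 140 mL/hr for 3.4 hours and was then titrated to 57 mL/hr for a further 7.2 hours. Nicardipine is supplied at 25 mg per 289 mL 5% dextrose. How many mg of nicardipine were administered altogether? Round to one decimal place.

Concentration = 25 mg ÷ 289 mL = 0.08650519 mg/mL
Stage 1: 140 mL/hr × 3.4 hr = 476 mL → 476 mL × 0.08650519 mg/mL = 41.17647 mg
Stage 2: 57 mL/hr × 7.2 hr = 410.4 mL → 410.4 mL × 0.08650519 mg/mL = 35.50173 mg
Total = 41.17647 + 35.50173 = 76.6782 mg

76.7 mg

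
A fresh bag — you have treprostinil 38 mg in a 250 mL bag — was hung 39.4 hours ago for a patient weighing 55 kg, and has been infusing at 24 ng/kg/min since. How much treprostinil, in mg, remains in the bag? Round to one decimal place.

34.9 mg

Dose = 24 ng/kg/min × 55 kg = 1320 ng/min
1320 ng/min × 60 min/hr = 79200 ng/hr
Concentration = 38 mg ÷ 250 mL = 0.152 mg/mL = 152000 ng/mL
Rate = 79200 ng/hr ÷ 152000 ng/mL = 0.5210526 mL/hr
Volume infused = 0.5210526 mL/hr × 39.4 hr = 20.52947 mL
Volume remaining = 250 − 20.52947 = 229.4705 mL
Drug remaining = 229.4705 mL × 152000 ng/mL = 34879520 ng = 34.87952 mg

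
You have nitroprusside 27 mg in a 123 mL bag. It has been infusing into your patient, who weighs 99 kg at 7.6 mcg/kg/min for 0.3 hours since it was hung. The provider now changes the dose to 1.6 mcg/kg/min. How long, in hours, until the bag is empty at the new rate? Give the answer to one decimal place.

Initial rate:
Dose = 7.6 mcg/kg/min × 99 kg = 752.4 mcg/min
752.4 mcg/min × 60 min/hr = 45144 mcg/hr
Concentration = 27 mg ÷ 123 mL = 0.2195122 mg/mL = 219.5122 mcg/mL
Rate = 45144 mcg/hr ÷ 219.5122 mcg/mL = 205.656 mL/hr
Volume infused so far = 205.656 mL/hr × 0.3 hr = 61.6968 mL
Volume remaining = 123 − 61.6968 = 61.3032 mL
New rate:
Dose = 1.6 mcg/kg/min × 99 kg = 158.4 mcg/min
158.4 mcg/min × 60 min/hr = 9504 mcg/hr
Rate = 9504 mcg/hr ÷ 219.5122 mcg/mL = 43.296 mL/hr
Time remaining = 61.3032 mL ÷ 43.296 mL/hr = 1.415909 hr

1.4 hours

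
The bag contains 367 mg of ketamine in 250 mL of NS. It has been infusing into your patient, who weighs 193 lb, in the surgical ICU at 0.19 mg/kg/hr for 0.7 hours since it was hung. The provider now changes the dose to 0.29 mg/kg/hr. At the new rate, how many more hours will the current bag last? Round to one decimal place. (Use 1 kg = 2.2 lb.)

Initial rate:
Weight = 193 lb ÷ 2.2 lb/kg = 87.72727 kg
Dose = 0.19 mg/kg/hr × 87.72727 kg = 16.66818 mg/hr
Concentration = 367 mg ÷ 250 mL = 1.468 mg/mL
Rate = 16.66818 mg/hr ÷ 1.468 mg/mL = 11.35435 mL/hr
Volume infused so far = 11.35435 mL/hr × 0.7 hr = 7.948043 mL
Volume remaining = 250 − 7.948043 = 242.052 mL
New rate:
Dose = 0.29 mg/kg/hr × 87.72727 kg = 25.44091 mg/hr
Rate = 25.44091 mg/hr ÷ 1.468 mg/mL = 17.33032 mL/hr
Time remaining = 242.052 mL ÷ 17.33032 mL/hr = 13.96696 hr

14.0 hours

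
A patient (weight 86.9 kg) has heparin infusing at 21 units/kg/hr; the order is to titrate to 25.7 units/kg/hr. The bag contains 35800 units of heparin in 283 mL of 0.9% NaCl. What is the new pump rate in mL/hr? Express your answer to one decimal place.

17.7 mL/hr

Dose = 25.7 units/kg/hr × 86.9 kg = 2233.33 units/hr
Concentration = 35800 units ÷ 283 mL = 126.5018 units/mL
Rate = 2233.33 units/hr ÷ 126.5018 units/mL = 17.65454 mL/hr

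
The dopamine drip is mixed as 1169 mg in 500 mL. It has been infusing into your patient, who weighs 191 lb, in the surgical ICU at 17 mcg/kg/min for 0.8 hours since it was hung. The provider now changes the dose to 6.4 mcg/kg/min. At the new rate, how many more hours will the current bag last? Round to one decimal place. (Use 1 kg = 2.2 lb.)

32.9 hours

Initial rate:
Weight = 191 lb ÷ 2.2 lb/kg = 86.81818 kg
Dose = 17 mcg/kg/min × 86.81818 kg = 1475.909 mcg/min
1475.909 mcg/min × 60 min/hr = 88554.55 mcg/hr
Concentration = 1169 mg ÷ 500 mL = 2.338 mg/mL = 2338 mcg/mL
Rate = 88554.55 mcg/hr ÷ 2338 mcg/mL = 37.8762 mL/hr
Volume infused so far = 37.8762 mL/hr × 0.8 hr = 30.30096 mL
Volume remaining = 500 − 30.30096 = 469.699 mL
New rate:
Dose = 6.4 mcg/kg/min × 86.81818 kg = 555.6364 mcg/min
555.6364 mcg/min × 60 min/hr = 33338.18 mcg/hr
Rate = 33338.18 mcg/hr ÷ 2338 mcg/mL = 14.25927 mL/hr
Time remaining = 469.699 mL ÷ 14.25927 mL/hr = 32.9399 hr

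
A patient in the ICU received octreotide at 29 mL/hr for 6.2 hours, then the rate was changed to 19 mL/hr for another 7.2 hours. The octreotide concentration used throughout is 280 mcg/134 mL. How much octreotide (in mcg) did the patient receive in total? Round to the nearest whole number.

Concentration = 280 mcg ÷ 134 mL = 2.089552 mcg/mL
Stage 1: 29 mL/hr × 6.2 hr = 179.8 mL → 179.8 mL × 2.089552 mcg/mL = 375.7015 mcg
Stage 2: 19 mL/hr × 7.2 hr = 136.8 mL → 136.8 mL × 2.089552 mcg/mL = 285.8507 mcg
Total = 375.7015 + 285.8507 = 661.5522 mcg

662 mcg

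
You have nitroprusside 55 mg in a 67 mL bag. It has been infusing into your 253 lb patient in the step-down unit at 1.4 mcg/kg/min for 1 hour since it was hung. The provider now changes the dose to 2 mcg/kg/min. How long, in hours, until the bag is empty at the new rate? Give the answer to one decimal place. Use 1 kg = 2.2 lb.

3.3 hours

Initial rate:
Weight = 253 lb ÷ 2.2 lb/kg = 115 kg
Dose = 1.4 mcg/kg/min × 115 kg = 161 mcg/min
161 mcg/min × 60 min/hr = 9660 mcg/hr
Concentration = 55 mg ÷ 67 mL = 0.8208955 mg/mL = 820.8955 mcg/mL
Rate = 9660 mcg/hr ÷ 820.8955 mcg/mL = 11.76764 mL/hr
Volume infused so far = 11.76764 mL/hr × 1 hr = 11.76764 mL
Volume remaining = 67 − 11.76764 = 55.23236 mL
New rate:
Dose = 2 mcg/kg/min × 115 kg = 230 mcg/min
230 mcg/min × 60 min/hr = 13800 mcg/hr
Rate = 13800 mcg/hr ÷ 820.8955 mcg/mL = 16.81091 mL/hr
Time remaining = 55.23236 mL ÷ 16.81091 mL/hr = 3.285507 hr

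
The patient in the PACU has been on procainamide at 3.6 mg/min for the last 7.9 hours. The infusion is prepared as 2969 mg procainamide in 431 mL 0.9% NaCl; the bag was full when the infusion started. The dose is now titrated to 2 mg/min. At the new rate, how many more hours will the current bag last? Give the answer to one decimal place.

Initial rate:
3.6 mg/min × 60 min/hr = 216 mg/hr
Concentration = 2969 mg ÷ 431 mL = 6.888631 mg/mL
Rate = 216 mg/hr ÷ 6.888631 mg/mL = 31.35601 mL/hr
Volume infused so far = 31.35601 mL/hr × 7.9 hr = 247.7125 mL
Volume remaining = 431 − 247.7125 = 183.2875 mL
New rate:
2 mg/min × 60 min/hr = 120 mg/hr
Rate = 120 mg/hr ÷ 6.888631 mg/mL = 17.42001 mL/hr
Time remaining = 183.2875 mL ÷ 17.42001 mL/hr = 10.52167 hr

10.5 hours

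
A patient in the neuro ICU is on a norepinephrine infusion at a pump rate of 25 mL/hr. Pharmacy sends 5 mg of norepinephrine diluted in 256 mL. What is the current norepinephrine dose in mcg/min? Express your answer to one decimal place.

8.1 mcg/min

Concentration = 5 mg ÷ 256 mL = 0.01953125 mg/mL = 19.53125 mcg/mL
Drug rate = 25 mL/hr × 19.53125 mcg/mL = 488.2812 mcg/hr
488.2812 mcg/hr ÷ 60 min/hr = 8.138021 mcg/min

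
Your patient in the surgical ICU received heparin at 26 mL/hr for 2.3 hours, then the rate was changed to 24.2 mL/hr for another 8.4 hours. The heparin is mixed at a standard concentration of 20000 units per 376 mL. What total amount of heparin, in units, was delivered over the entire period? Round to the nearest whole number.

Concentration = 20000 units ÷ 376 mL = 53.19149 units/mL
Stage 1: 26 mL/hr × 2.3 hr = 59.8 mL → 59.8 mL × 53.19149 units/mL = 3180.851 units
Stage 2: 24.2 mL/hr × 8.4 hr = 203.28 mL → 203.28 mL × 53.19149 units/mL = 10812.77 units
Total = 3180.851 + 10812.77 = 13993.62 units

13994 units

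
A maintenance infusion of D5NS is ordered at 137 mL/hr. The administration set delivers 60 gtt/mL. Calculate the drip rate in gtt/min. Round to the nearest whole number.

137 mL/hr ÷ 60 min/hr = 2.283333 mL/min
2.283333 mL/min × 60 gtt/mL = 137 gtt/min

137 gtt/min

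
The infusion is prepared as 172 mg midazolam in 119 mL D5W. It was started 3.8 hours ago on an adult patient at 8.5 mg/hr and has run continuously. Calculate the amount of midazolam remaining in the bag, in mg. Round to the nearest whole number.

Concentration = 172 mg ÷ 119 mL = 1.445378 mg/mL
Rate = 8.5 mg/hr ÷ 1.445378 mg/mL = 5.880814 mL/hr
Volume infused = 5.880814 mL/hr × 3.8 hr = 22.34709 mL
Volume remaining = 119 − 22.34709 = 96.65291 mL
Drug remaining = 96.65291 mL × 1.445378 mg/mL = 139.7 mg

140 mg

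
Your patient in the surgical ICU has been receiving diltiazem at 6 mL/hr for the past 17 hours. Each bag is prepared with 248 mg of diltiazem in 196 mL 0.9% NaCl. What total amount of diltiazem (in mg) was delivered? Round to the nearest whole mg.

129 mg

Concentration = 248 mg ÷ 196 mL = 1.265306 mg/mL
Drug rate = 6 mL/hr × 1.265306 mg/mL = 7.591837 mg/hr
Total = 7.591837 mg/hr × 17 hr = 129.0612 mg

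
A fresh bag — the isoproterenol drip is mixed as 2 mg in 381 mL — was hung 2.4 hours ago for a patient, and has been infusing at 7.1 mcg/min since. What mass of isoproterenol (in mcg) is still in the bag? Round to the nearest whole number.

978 mcg

7.1 mcg/min × 60 min/hr = 426 mcg/hr
Concentration = 2 mg ÷ 381 mL = 0.005249344 mg/mL = 5.249344 mcg/mL
Rate = 426 mcg/hr ÷ 5.249344 mcg/mL = 81.153 mL/hr
Volume infused = 81.153 mL/hr × 2.4 hr = 194.7672 mL
Volume remaining = 381 − 194.7672 = 186.2328 mL
Drug remaining = 186.2328 mL × 5.249344 mcg/mL = 977.6 mcg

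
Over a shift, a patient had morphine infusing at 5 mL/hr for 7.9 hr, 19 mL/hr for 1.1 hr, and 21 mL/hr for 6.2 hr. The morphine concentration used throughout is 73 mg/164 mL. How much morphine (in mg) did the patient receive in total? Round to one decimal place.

84.8 mg

Concentration = 73 mg ÷ 164 mL = 0.445122 mg/mL
Stage 1: 5 mL/hr × 7.9 hr = 39.5 mL → 39.5 mL × 0.445122 mg/mL = 17.58232 mg
Stage 2: 19 mL/hr × 1.1 hr = 20.9 mL → 20.9 mL × 0.445122 mg/mL = 9.303049 mg
Stage 3: 21 mL/hr × 6.2 hr = 130.2 mL → 130.2 mL × 0.445122 mg/mL = 57.95488 mg
Total = 17.58232 + 9.303049 + 57.95488 = 84.84024 mg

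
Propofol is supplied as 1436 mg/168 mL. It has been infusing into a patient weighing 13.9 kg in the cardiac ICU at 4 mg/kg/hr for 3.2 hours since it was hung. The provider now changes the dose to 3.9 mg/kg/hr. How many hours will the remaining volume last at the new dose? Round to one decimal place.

23.2 hours

Initial rate:
Dose = 4 mg/kg/hr × 13.9 kg = 55.6 mg/hr
Concentration = 1436 mg ÷ 168 mL = 8.547619 mg/mL
Rate = 55.6 mg/hr ÷ 8.547619 mg/mL = 6.504735 mL/hr
Volume infused so far = 6.504735 mL/hr × 3.2 hr = 20.81515 mL
Volume remaining = 168 − 20.81515 = 147.1848 mL
New rate:
Dose = 3.9 mg/kg/hr × 13.9 kg = 54.21 mg/hr
Rate = 54.21 mg/hr ÷ 8.547619 mg/mL = 6.342117 mL/hr
Time remaining = 147.1848 mL ÷ 6.342117 mL/hr = 23.20753 hr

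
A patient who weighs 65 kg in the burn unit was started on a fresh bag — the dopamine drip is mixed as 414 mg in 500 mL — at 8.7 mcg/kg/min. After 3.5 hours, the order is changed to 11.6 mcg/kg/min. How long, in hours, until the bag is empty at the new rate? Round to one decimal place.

Initial rate:
Dose = 8.7 mcg/kg/min × 65 kg = 565.5 mcg/min
565.5 mcg/min × 60 min/hr = 33930 mcg/hr
Concentration = 414 mg ÷ 500 mL = 0.828 mg/mL = 828 mcg/mL
Rate = 33930 mcg/hr ÷ 828 mcg/mL = 40.97826 mL/hr
Volume infused so far = 40.97826 mL/hr × 3.5 hr = 143.4239 mL
Volume remaining = 500 − 143.4239 = 356.5761 mL
New rate:
Dose = 11.6 mcg/kg/min × 65 kg = 754 mcg/min
754 mcg/min × 60 min/hr = 45240 mcg/hr
Rate = 45240 mcg/hr ÷ 828 mcg/mL = 54.63768 mL/hr
Time remaining = 356.5761 mL ÷ 54.63768 mL/hr = 6.526194 hr

6.5 hours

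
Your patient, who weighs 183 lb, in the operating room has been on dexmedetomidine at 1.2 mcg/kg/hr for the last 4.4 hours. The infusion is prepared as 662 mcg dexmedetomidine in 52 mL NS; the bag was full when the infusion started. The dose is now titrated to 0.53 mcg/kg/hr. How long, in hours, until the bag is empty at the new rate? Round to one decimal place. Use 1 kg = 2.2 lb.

5.1 hours

Initial rate:
Weight = 183 lb ÷ 2.2 lb/kg = 83.18182 kg
Dose = 1.2 mcg/kg/hr × 83.18182 kg = 99.81818 mcg/hr
Concentration = 662 mcg ÷ 52 mL = 12.73077 mcg/mL
Rate = 99.81818 mcg/hr ÷ 12.73077 mcg/mL = 7.840703 mL/hr
Volume infused so far = 7.840703 mL/hr × 4.4 hr = 34.49909 mL
Volume remaining = 52 − 34.49909 = 17.50091 mL
New rate:
Dose = 0.53 mcg/kg/hr × 83.18182 kg = 44.08636 mcg/hr
Rate = 44.08636 mcg/hr ÷ 12.73077 mcg/mL = 3.462977 mL/hr
Time remaining = 17.50091 mL ÷ 3.462977 mL/hr = 5.053717 hr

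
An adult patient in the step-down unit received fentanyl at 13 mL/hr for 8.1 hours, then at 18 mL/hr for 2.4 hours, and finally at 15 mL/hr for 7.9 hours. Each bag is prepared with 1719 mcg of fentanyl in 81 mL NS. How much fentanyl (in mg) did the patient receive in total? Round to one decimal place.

Concentration = 1719 mcg ÷ 81 mL = 21.22222 mcg/mL
Stage 1: 13 mL/hr × 8.1 hr = 105.3 mL → 105.3 mL × 21.22222 mcg/mL = 2234.7 mcg
Stage 2: 18 mL/hr × 2.4 hr = 43.2 mL → 43.2 mL × 21.22222 mcg/mL = 916.8 mcg
Stage 3: 15 mL/hr × 7.9 hr = 118.5 mL → 118.5 mL × 21.22222 mcg/mL = 2514.833 mcg
Total = 2234.7 + 916.8 + 2514.833 = 5666.333 mcg = 5.666333 mg

5.7 mg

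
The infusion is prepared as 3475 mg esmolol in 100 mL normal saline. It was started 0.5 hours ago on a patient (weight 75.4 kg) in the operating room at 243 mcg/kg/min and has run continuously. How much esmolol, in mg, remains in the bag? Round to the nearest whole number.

2925 mg

Dose = 243 mcg/kg/min × 75.4 kg = 18322.2 mcg/min
18322.2 mcg/min × 60 min/hr = 1099332 mcg/hr
Concentration = 3475 mg ÷ 100 mL = 34.75 mg/mL = 34750 mcg/mL
Rate = 1099332 mcg/hr ÷ 34750 mcg/mL = 31.63545 mL/hr
Volume infused = 31.63545 mL/hr × 0.5 hr = 15.81773 mL
Volume remaining = 100 − 15.81773 = 84.18227 mL
Drug remaining = 84.18227 mL × 34750 mcg/mL = 2925334 mcg = 2925.334 mg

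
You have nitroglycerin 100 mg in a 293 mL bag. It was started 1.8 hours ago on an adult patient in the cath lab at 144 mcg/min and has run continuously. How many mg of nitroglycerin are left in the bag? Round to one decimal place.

144 mcg/min × 60 min/hr = 8640 mcg/hr
Concentration = 100 mg ÷ 293 mL = 0.3412969 mg/mL = 341.2969 mcg/mL
Rate = 8640 mcg/hr ÷ 341.2969 mcg/mL = 25.3152 mL/hr
Volume infused = 25.3152 mL/hr × 1.8 hr = 45.56736 mL
Volume remaining = 293 − 45.56736 = 247.4326 mL
Drug remaining = 247.4326 mL × 341.2969 mcg/mL = 84448 mcg = 84.448 mg

84.4 mg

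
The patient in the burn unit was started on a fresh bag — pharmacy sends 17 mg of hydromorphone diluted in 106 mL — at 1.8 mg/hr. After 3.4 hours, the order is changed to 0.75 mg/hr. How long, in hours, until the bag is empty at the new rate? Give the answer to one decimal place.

Initial rate:
Concentration = 17 mg ÷ 106 mL = 0.1603774 mg/mL
Rate = 1.8 mg/hr ÷ 0.1603774 mg/mL = 11.22353 mL/hr
Volume infused so far = 11.22353 mL/hr × 3.4 hr = 38.16 mL
Volume remaining = 106 − 38.16 = 67.84 mL
New rate:
Rate = 0.75 mg/hr ÷ 0.1603774 mg/mL = 4.676471 mL/hr
Time remaining = 67.84 mL ÷ 4.676471 mL/hr = 14.50667 hr

14.5 hours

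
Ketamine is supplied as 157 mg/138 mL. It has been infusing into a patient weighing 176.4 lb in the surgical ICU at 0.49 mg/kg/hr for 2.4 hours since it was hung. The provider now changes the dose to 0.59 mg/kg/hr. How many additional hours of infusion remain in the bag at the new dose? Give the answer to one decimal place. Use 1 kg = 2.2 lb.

1.3 hours

Initial rate:
Weight = 176.4 lb ÷ 2.2 lb/kg = 80.18182 kg
Dose = 0.49 mg/kg/hr × 80.18182 kg = 39.28909 mg/hr
Concentration = 157 mg ÷ 138 mL = 1.137681 mg/mL
Rate = 39.28909 mg/hr ÷ 1.137681 mg/mL = 34.53436 mL/hr
Volume infused so far = 34.53436 mL/hr × 2.4 hr = 82.88246 mL
Volume remaining = 138 − 82.88246 = 55.11754 mL
New rate:
Dose = 0.59 mg/kg/hr × 80.18182 kg = 47.30727 mg/hr
Rate = 47.30727 mg/hr ÷ 1.137681 mg/mL = 41.58219 mL/hr
Time remaining = 55.11754 mL ÷ 41.58219 mL/hr = 1.325508 hr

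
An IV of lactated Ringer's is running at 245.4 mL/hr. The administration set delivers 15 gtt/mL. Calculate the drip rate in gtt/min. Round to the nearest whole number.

245.4 mL/hr ÷ 60 min/hr = 4.09 mL/min
4.09 mL/min × 15 gtt/mL = 61.35 gtt/min

61 gtt/min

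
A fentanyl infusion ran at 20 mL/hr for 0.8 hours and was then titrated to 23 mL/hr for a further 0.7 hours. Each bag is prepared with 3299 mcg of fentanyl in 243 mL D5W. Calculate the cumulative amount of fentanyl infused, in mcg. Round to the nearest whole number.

436 mcg

Concentration = 3299 mcg ÷ 243 mL = 13.57613 mcg/mL
Stage 1: 20 mL/hr × 0.8 hr = 16 mL → 16 mL × 13.57613 mcg/mL = 217.2181 mcg
Stage 2: 23 mL/hr × 0.7 hr = 16.1 mL → 16.1 mL × 13.57613 mcg/mL = 218.5757 mcg
Total = 217.2181 + 218.5757 = 435.7938 mcg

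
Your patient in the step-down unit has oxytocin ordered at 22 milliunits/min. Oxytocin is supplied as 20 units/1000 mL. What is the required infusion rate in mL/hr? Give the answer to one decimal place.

66.0 mL/hr

22 milliunits/min × 60 min/hr = 1320 milliunits/hr
Concentration = 20 units ÷ 1000 mL = 0.02 units/mL = 20 milliunits/mL
Rate = 1320 milliunits/hr ÷ 20 milliunits/mL = 66 mL/hr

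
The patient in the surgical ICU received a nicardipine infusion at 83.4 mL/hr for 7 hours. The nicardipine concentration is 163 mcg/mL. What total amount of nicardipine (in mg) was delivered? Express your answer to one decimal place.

95.2 mg

Concentration = 163 mcg/mL = 0.163 mg/mL
Drug rate = 83.4 mL/hr × 0.163 mg/mL = 13.5942 mg/hr
Total = 13.5942 mg/hr × 7 hr = 95.1594 mg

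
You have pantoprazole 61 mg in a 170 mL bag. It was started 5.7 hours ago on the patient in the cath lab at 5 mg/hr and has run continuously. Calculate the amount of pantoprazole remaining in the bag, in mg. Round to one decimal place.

32.5 mg

Concentration = 61 mg ÷ 170 mL = 0.3588235 mg/mL
Rate = 5 mg/hr ÷ 0.3588235 mg/mL = 13.93443 mL/hr
Volume infused = 13.93443 mL/hr × 5.7 hr = 79.42623 mL
Volume remaining = 170 − 79.42623 = 90.57377 mL
Drug remaining = 90.57377 mL × 0.3588235 mg/mL = 32.5 mg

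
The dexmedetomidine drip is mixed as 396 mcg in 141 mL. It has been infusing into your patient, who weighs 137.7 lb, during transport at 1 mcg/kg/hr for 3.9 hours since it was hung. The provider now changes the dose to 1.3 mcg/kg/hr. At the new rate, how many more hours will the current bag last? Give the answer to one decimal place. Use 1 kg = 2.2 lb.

Initial rate:
Weight = 137.7 lb ÷ 2.2 lb/kg = 62.59091 kg
Dose = 1 mcg/kg/hr × 62.59091 kg = 62.59091 mcg/hr
Concentration = 396 mcg ÷ 141 mL = 2.808511 mcg/mL
Rate = 62.59091 mcg/hr ÷ 2.808511 mcg/mL = 22.28616 mL/hr
Volume infused so far = 22.28616 mL/hr × 3.9 hr = 86.91601 mL
Volume remaining = 141 − 86.91601 = 54.08399 mL
New rate:
Dose = 1.3 mcg/kg/hr × 62.59091 kg = 81.36818 mcg/hr
Rate = 81.36818 mcg/hr ÷ 2.808511 mcg/mL = 28.972 mL/hr
Time remaining = 54.08399 mL ÷ 28.972 mL/hr = 1.866767 hr

1.9 hours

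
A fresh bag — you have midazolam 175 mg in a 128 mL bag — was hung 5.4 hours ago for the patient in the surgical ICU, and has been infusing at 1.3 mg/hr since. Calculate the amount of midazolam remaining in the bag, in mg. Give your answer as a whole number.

168 mg

Concentration = 175 mg ÷ 128 mL = 1.367188 mg/mL
Rate = 1.3 mg/hr ÷ 1.367188 mg/mL = 0.9508571 mL/hr
Volume infused = 0.9508571 mL/hr × 5.4 hr = 5.134629 mL
Volume remaining = 128 − 5.134629 = 122.8654 mL
Drug remaining = 122.8654 mL × 1.367188 mg/mL = 167.98 mg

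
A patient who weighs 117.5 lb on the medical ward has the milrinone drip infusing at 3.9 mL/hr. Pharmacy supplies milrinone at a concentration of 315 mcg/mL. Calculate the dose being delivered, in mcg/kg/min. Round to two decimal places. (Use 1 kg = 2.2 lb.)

Weight = 117.5 lb ÷ 2.2 lb/kg = 53.40909 kg
Drug rate = 3.9 mL/hr × 315 mcg/mL = 1228.5 mcg/hr
1228.5 mcg/hr ÷ 60 min/hr = 20.475 mcg/min
20.475 mcg/min ÷ 53.40909 kg = 0.3833617 mcg/kg/min

0.38 mcg/kg/min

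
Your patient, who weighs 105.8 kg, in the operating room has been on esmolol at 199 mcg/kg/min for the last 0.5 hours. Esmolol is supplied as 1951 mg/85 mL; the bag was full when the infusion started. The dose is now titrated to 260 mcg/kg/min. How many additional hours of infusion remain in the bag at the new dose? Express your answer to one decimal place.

0.8 hours

Initial rate:
Dose = 199 mcg/kg/min × 105.8 kg = 21054.2 mcg/min
21054.2 mcg/min × 60 min/hr = 1263252 mcg/hr
Concentration = 1951 mg ÷ 85 mL = 22.95294 mg/mL = 22952.94 mcg/mL
Rate = 1263252 mcg/hr ÷ 22952.94 mcg/mL = 55.03661 mL/hr
Volume infused so far = 55.03661 mL/hr × 0.5 hr = 27.5183 mL
Volume remaining = 85 − 27.5183 = 57.4817 mL
New rate:
Dose = 260 mcg/kg/min × 105.8 kg = 27508 mcg/min
27508 mcg/min × 60 min/hr = 1650480 mcg/hr
Rate = 1650480 mcg/hr ÷ 22952.94 mcg/mL = 71.90712 mL/hr
Time remaining = 57.4817 mL ÷ 71.90712 mL/hr = 0.7993881 hr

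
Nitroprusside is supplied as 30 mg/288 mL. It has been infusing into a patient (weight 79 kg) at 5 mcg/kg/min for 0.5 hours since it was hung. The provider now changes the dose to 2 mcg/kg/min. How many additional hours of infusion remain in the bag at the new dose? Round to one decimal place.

Initial rate:
Dose = 5 mcg/kg/min × 79 kg = 395 mcg/min
395 mcg/min × 60 min/hr = 23700 mcg/hr
Concentration = 30 mg ÷ 288 mL = 0.1041667 mg/mL = 104.1667 mcg/mL
Rate = 23700 mcg/hr ÷ 104.1667 mcg/mL = 227.52 mL/hr
Volume infused so far = 227.52 mL/hr × 0.5 hr = 113.76 mL
Volume remaining = 288 − 113.76 = 174.24 mL
New rate:
Dose = 2 mcg/kg/min × 79 kg = 158 mcg/min
158 mcg/min × 60 min/hr = 9480 mcg/hr
Rate = 9480 mcg/hr ÷ 104.1667 mcg/mL = 91.008 mL/hr
Time remaining = 174.24 mL ÷ 91.008 mL/hr = 1.914557 hr

1.9 hours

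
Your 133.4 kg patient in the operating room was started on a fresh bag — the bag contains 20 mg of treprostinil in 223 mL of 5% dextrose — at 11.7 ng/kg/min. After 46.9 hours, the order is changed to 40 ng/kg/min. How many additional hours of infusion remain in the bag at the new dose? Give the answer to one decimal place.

Initial rate:
Dose = 11.7 ng/kg/min × 133.4 kg = 1560.78 ng/min
1560.78 ng/min × 60 min/hr = 93646.8 ng/hr
Concentration = 20 mg ÷ 223 mL = 0.0896861 mg/mL = 89686.1 ng/mL
Rate = 93646.8 ng/hr ÷ 89686.1 ng/mL = 1.044162 mL/hr
Volume infused so far = 1.044162 mL/hr × 46.9 hr = 48.97119 mL
Volume remaining = 223 − 48.97119 = 174.0288 mL
New rate:
Dose = 40 ng/kg/min × 133.4 kg = 5336 ng/min
5336 ng/min × 60 min/hr = 320160 ng/hr
Rate = 320160 ng/hr ÷ 89686.1 ng/mL = 3.569784 mL/hr
Time remaining = 174.0288 mL ÷ 3.569784 mL/hr = 48.75052 hr

48.8 hours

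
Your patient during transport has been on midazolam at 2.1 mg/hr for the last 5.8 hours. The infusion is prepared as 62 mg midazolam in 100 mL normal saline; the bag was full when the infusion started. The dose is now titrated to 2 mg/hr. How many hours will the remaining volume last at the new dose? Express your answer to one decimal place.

Initial rate:
Concentration = 62 mg ÷ 100 mL = 0.62 mg/mL
Rate = 2.1 mg/hr ÷ 0.62 mg/mL = 3.387097 mL/hr
Volume infused so far = 3.387097 mL/hr × 5.8 hr = 19.64516 mL
Volume remaining = 100 − 19.64516 = 80.35484 mL
New rate:
Rate = 2 mg/hr ÷ 0.62 mg/mL = 3.225806 mL/hr
Time remaining = 80.35484 mL ÷ 3.225806 mL/hr = 24.91 hr

24.9 hours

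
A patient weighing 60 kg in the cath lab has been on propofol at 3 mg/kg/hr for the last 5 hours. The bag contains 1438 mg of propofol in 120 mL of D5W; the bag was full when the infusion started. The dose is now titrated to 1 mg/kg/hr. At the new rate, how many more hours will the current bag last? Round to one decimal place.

Initial rate:
Dose = 3 mg/kg/hr × 60 kg = 180 mg/hr
Concentration = 1438 mg ÷ 120 mL = 11.98333 mg/mL
Rate = 180 mg/hr ÷ 11.98333 mg/mL = 15.02086 mL/hr
Volume infused so far = 15.02086 mL/hr × 5 hr = 75.10431 mL
Volume remaining = 120 − 75.10431 = 44.89569 mL
New rate:
Dose = 1 mg/kg/hr × 60 kg = 60 mg/hr
Rate = 60 mg/hr ÷ 11.98333 mg/mL = 5.006954 mL/hr
Time remaining = 44.89569 mL ÷ 5.006954 mL/hr = 8.966667 hr

9.0 hours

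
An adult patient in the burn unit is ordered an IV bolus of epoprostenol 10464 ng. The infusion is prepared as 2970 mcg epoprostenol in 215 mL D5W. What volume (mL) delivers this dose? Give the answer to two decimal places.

0.76 mL

Concentration = 2970 mcg ÷ 215 mL = 13.81395 mcg/mL = 13813.95 ng/mL
Volume = 10464 ng ÷ 13813.95 ng/mL = 0.7574949 mL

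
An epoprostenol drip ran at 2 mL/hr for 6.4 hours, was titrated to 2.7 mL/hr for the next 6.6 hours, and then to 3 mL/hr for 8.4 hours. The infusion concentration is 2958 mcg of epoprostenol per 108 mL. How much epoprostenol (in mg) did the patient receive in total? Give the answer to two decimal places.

Concentration = 2958 mcg ÷ 108 mL = 27.38889 mcg/mL
Stage 1: 2 mL/hr × 6.4 hr = 12.8 mL → 12.8 mL × 27.38889 mcg/mL = 350.5778 mcg
Stage 2: 2.7 mL/hr × 6.6 hr = 17.82 mL → 17.82 mL × 27.38889 mcg/mL = 488.07 mcg
Stage 3: 3 mL/hr × 8.4 hr = 25.2 mL → 25.2 mL × 27.38889 mcg/mL = 690.2 mcg
Total = 350.5778 + 488.07 + 690.2 = 1528.848 mcg = 1.528848 mg

1.53 mg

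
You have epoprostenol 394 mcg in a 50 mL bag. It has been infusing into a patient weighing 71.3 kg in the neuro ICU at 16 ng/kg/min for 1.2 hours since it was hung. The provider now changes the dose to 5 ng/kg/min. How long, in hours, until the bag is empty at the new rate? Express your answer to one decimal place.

Initial rate:
Dose = 16 ng/kg/min × 71.3 kg = 1140.8 ng/min
1140.8 ng/min × 60 min/hr = 68448 ng/hr
Concentration = 394 mcg ÷ 50 mL = 7.88 mcg/mL = 7880 ng/mL
Rate = 68448 ng/hr ÷ 7880 ng/mL = 8.686294 mL/hr
Volume infused so far = 8.686294 mL/hr × 1.2 hr = 10.42355 mL
Volume remaining = 50 − 10.42355 = 39.57645 mL
New rate:
Dose = 5 ng/kg/min × 71.3 kg = 356.5 ng/min
356.5 ng/min × 60 min/hr = 21390 ng/hr
Rate = 21390 ng/hr ÷ 7880 ng/mL = 2.714467 mL/hr
Time remaining = 39.57645 mL ÷ 2.714467 mL/hr = 14.57982 hr

14.6 hours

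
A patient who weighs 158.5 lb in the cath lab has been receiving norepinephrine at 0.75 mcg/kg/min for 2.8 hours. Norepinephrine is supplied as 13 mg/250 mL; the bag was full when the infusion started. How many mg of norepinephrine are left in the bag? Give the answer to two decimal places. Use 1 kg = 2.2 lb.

Weight = 158.5 lb ÷ 2.2 lb/kg = 72.04545 kg
Dose = 0.75 mcg/kg/min × 72.04545 kg = 54.03409 mcg/min
54.03409 mcg/min × 60 min/hr = 3242.045 mcg/hr
Concentration = 13 mg ÷ 250 mL = 0.052 mg/mL = 52 mcg/mL
Rate = 3242.045 mcg/hr ÷ 52 mcg/mL = 62.34703 mL/hr
Volume infused = 62.34703 mL/hr × 2.8 hr = 174.5717 mL
Volume remaining = 250 − 174.5717 = 75.42832 mL
Drug remaining = 75.42832 mL × 52 mcg/mL = 3922.273 mcg = 3.922273 mg

3.92 mg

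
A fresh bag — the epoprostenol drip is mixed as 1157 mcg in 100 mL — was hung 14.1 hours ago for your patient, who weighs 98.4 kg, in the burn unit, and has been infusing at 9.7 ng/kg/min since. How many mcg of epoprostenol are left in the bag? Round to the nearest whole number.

Dose = 9.7 ng/kg/min × 98.4 kg = 954.48 ng/min
954.48 ng/min × 60 min/hr = 57268.8 ng/hr
Concentration = 1157 mcg ÷ 100 mL = 11.57 mcg/mL = 11570 ng/mL
Rate = 57268.8 ng/hr ÷ 11570 ng/mL = 4.949767 mL/hr
Volume infused = 4.949767 mL/hr × 14.1 hr = 69.79171 mL
Volume remaining = 100 − 69.79171 = 30.20829 mL
Drug remaining = 30.20829 mL × 11570 ng/mL = 349509.9 ng = 349.5099 mcg

350 mcg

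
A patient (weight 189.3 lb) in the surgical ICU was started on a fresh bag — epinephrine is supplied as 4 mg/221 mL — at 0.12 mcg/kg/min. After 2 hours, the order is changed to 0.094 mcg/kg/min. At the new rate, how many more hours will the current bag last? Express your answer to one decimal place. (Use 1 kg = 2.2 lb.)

Initial rate:
Weight = 189.3 lb ÷ 2.2 lb/kg = 86.04545 kg
Dose = 0.12 mcg/kg/min × 86.04545 kg = 10.32545 mcg/min
10.32545 mcg/min × 60 min/hr = 619.5273 mcg/hr
Concentration = 4 mg ÷ 221 mL = 0.01809955 mg/mL = 18.09955 mcg/mL
Rate = 619.5273 mcg/hr ÷ 18.09955 mcg/mL = 34.22888 mL/hr
Volume infused so far = 34.22888 mL/hr × 2 hr = 68.45776 mL
Volume remaining = 221 − 68.45776 = 152.5422 mL
New rate:
Dose = 0.094 mcg/kg/min × 86.04545 kg = 8.088273 mcg/min
8.088273 mcg/min × 60 min/hr = 485.2964 mcg/hr
Rate = 485.2964 mcg/hr ÷ 18.09955 mcg/mL = 26.81262 mL/hr
Time remaining = 152.5422 mL ÷ 26.81262 mL/hr = 5.689195 hr

5.7 hours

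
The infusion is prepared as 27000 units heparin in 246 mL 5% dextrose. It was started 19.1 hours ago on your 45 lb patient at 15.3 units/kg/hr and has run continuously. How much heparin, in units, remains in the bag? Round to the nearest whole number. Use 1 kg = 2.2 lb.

Weight = 45 lb ÷ 2.2 lb/kg = 20.45455 kg
Dose = 15.3 units/kg/hr × 20.45455 kg = 312.9545 units/hr
Concentration = 27000 units ÷ 246 mL = 109.7561 units/mL
Rate = 312.9545 units/hr ÷ 109.7561 units/mL = 2.851364 mL/hr
Volume infused = 2.851364 mL/hr × 19.1 hr = 54.46105 mL
Volume remaining = 246 − 54.46105 = 191.539 mL
Drug remaining = 191.539 mL × 109.7561 units/mL = 21022.57 units

21023 units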